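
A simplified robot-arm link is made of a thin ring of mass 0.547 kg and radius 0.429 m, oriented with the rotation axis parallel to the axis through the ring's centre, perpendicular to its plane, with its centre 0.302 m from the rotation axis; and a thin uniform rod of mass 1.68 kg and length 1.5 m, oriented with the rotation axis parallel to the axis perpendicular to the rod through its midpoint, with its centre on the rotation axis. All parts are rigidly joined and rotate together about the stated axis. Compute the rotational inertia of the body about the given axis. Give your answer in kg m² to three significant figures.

Thin ring: I_cm = MR² = (0.547)(0.429)² = 0.10067 kg m²; centre at d = 0.302 m, so I = I_cm + Md² gives I = 0.10067 + (0.547)(0.302)² = 0.15056 kg m².
Thin rod: I_cm = (1/12)ML² = (1/12)(1.68)(1.5)² = 0.315 kg m²; axis through the centre, so I = 0.315 kg m².
Total I = 0.15056 + 0.315 = 0.46556 kg m².

0.466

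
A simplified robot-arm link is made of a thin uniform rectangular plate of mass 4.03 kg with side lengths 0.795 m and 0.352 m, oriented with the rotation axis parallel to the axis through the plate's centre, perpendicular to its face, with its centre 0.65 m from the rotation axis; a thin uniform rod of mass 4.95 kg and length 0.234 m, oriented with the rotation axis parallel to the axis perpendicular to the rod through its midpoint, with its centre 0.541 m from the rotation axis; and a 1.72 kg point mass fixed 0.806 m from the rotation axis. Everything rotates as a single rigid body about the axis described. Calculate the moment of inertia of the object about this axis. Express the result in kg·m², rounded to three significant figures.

Rectangular plate: I_cm = (1/12)M(a²+b²) = (1/12)(4.03)[(0.795)² + (0.352)²] = 0.25387 kg·m²; centre at d = 0.65 m, so I = I_cm + Md² gives I = 0.25387 + (4.03)(0.65)² = 1.9565 kg·m².
Thin rod: I_cm = (1/12)ML² = (1/12)(4.95)(0.234)² = 0.022587 kg·m²; centre at d = 0.541 m, so I = I_cm + Md² gives I = 0.022587 + (4.95)(0.541)² = 1.4714 kg·m².
Point mass: I_cm = 0; centre at d = 0.806 m, so I = I_cm + Md² gives I = 0 + (1.72)(0.806)² = 1.1174 kg·m².
Total I = 1.9565 + 1.4714 + 1.1174 = 4.5453 kg·m².

4.55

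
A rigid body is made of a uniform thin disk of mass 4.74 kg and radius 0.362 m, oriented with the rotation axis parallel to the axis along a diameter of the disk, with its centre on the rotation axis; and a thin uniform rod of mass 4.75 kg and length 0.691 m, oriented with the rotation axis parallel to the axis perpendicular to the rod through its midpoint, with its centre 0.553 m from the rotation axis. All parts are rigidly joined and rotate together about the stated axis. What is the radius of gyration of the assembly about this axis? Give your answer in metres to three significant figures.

Thin disk: I_cm = (1/4)MR² = (1/4)(4.74)(0.362)² = 0.15529 kg m²; axis through the centre, so I = 0.15529 kg m².
Thin rod: I_cm = (1/12)ML² = (1/12)(4.75)(0.691)² = 0.189 kg m²; centre at d = 0.553 m, so I = I_cm + Md² gives I = 0.189 + (4.75)(0.553)² = 1.6416 kg m².
Total I = 1.7969 kg m²; total mass M = 9.49 kg.
k = √(I/M) = √(1.7969/9.49) = 0.43514 m.

0.435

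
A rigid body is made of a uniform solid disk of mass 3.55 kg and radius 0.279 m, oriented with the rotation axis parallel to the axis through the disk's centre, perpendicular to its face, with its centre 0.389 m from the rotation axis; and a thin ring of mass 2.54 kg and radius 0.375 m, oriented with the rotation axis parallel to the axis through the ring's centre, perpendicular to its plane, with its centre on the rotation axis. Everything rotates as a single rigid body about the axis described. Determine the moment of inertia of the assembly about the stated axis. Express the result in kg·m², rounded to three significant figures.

1.03

Solid disk: I_cm = (1/2)MR² = (1/2)(3.55)(0.279)² = 0.13817 kg·m²; centre at d = 0.389 m, so the parallel axis theorem gives I = 0.13817 + (3.55)(0.389)² = 0.67536 kg·m².
Thin ring: I_cm = MR² = (2.54)(0.375)² = 0.35719 kg·m²; axis through the centre, so I = 0.35719 kg·m².
Total I = 0.67536 + 0.35719 = 1.0325 kg·m².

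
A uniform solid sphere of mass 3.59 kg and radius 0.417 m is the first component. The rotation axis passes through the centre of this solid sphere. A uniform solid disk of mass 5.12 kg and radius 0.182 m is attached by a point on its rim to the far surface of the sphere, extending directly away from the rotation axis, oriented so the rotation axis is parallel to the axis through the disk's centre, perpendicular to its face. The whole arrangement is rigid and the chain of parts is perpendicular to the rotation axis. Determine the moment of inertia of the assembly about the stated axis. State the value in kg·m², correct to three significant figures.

2.17

Solid sphere: I_cm = (2/5)MR² = (2/5)(3.59)(0.417)² = 0.2497 kg·m²; axis through the centre, so I = 0.2497 kg·m².
Solid disk: I_cm = (1/2)MR² = (1/2)(5.12)(0.182)² = 0.084797 kg·m²; centre at d = 0.417 + 0.182 = 0.599 m, so the parallel axis theorem gives I = 0.084797 + (5.12)(0.599)² = 1.9219 kg·m².
Total I = 0.2497 + 1.9219 = 2.1716 kg·m².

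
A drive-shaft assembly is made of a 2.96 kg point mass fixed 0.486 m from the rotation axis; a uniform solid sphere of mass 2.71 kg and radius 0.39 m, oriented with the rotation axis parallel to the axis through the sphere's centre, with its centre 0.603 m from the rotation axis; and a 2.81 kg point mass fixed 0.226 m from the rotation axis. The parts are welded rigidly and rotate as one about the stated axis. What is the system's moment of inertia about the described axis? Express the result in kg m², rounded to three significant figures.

Point mass: I_cm = 0; centre at d = 0.486 m, so I = I_cm + Md² gives I = 0 + (2.96)(0.486)² = 0.69914 kg m².
Solid sphere: I_cm = (2/5)MR² = (2/5)(2.71)(0.39)² = 0.16488 kg m²; centre at d = 0.603 m, so I = I_cm + Md² gives I = 0.16488 + (2.71)(0.603)² = 1.1503 kg m².
Point mass: I_cm = 0; centre at d = 0.226 m, so I = I_cm + Md² gives I = 0 + (2.81)(0.226)² = 0.14352 kg m².
Total I = 0.69914 + 1.1503 + 0.14352 = 1.9929 kg m².

1.99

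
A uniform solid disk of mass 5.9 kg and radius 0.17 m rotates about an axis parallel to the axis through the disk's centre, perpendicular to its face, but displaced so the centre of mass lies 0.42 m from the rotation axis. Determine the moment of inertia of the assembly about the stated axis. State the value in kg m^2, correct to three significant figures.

1.13

I_cm = (1/2)MR² = (1/2)(5.9)(0.17)² = 0.085255 kg m^2; centre at d = 0.42 m, so the parallel axis theorem gives I = 0.085255 + (5.9)(0.42)² = 1.126 kg m^2.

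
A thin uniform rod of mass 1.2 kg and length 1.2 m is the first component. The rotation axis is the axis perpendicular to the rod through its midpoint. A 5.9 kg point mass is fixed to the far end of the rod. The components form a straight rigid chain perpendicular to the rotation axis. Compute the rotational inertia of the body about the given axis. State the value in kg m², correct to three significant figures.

2.27

Thin rod: I_cm = (1/12)ML² = (1/12)(1.2)(1.2)² = 0.144 kg m²; axis through the centre, so I = 0.144 kg m².
Point mass: I_cm = 0; centre at d = 0.6 m, so I = I_cm + Md² gives I = 0 + (5.9)(0.6)² = 2.124 kg m².
Total I = 0.144 + 2.124 = 2.268 kg m².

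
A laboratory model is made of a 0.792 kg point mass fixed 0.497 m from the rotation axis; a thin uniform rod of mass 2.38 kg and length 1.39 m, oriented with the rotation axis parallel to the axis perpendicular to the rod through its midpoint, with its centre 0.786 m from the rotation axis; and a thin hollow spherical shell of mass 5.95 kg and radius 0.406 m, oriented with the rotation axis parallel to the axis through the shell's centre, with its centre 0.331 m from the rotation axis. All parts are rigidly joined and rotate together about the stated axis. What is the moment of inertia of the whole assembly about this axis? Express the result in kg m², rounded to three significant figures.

Point mass: I_cm = 0; centre at d = 0.497 m, so I = I_cm + Md² gives I = 0 + (0.792)(0.497)² = 0.19563 kg m².
Thin rod: I_cm = (1/12)ML² = (1/12)(2.38)(1.39)² = 0.3832 kg m²; centre at d = 0.786 m, so I = I_cm + Md² gives I = 0.3832 + (2.38)(0.786)² = 1.8536 kg m².
Spherical shell: I_cm = (2/3)MR² = (2/3)(5.95)(0.406)² = 0.65385 kg m²; centre at d = 0.331 m, so I = I_cm + Md² gives I = 0.65385 + (5.95)(0.331)² = 1.3057 kg m².
Total I = 0.19563 + 1.8536 + 1.3057 = 3.3549 kg m².

3.35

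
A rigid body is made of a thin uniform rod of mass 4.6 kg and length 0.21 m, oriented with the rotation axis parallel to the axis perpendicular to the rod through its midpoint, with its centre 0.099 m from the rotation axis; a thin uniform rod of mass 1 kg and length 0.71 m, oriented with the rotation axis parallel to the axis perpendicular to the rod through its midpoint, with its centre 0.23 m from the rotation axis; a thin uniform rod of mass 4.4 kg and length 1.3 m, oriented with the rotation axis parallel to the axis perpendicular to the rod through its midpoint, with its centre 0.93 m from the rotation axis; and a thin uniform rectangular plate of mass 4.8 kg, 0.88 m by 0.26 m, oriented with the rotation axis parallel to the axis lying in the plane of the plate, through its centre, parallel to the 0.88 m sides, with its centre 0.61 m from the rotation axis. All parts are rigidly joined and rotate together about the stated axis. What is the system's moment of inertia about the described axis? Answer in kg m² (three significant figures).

Thin rod: I_cm = (1/12)ML² = (1/12)(4.6)(0.21)² = 0.016905 kg m²; centre at d = 0.099 m, so the parallel axis theorem gives I = 0.016905 + (4.6)(0.099)² = 0.06199 kg m².
Thin rod: I_cm = (1/12)ML² = (1/12)(1)(0.71)² = 0.042008 kg m²; centre at d = 0.23 m, so the parallel axis theorem gives I = 0.042008 + (1)(0.23)² = 0.094908 kg m².
Thin rod: I_cm = (1/12)ML² = (1/12)(4.4)(1.3)² = 0.61967 kg m²; centre at d = 0.93 m, so the parallel axis theorem gives I = 0.61967 + (4.4)(0.93)² = 4.4252 kg m².
Rectangular plate: I_cm = (1/12)Mb² = (1/12)(4.8)(0.26)² = 0.02704 kg m²; centre at d = 0.61 m, so the parallel axis theorem gives I = 0.02704 + (4.8)(0.61)² = 1.8131 kg m².
Total I = 0.06199 + 0.094908 + 4.4252 + 1.8131 = 6.3952 kg m².

6.40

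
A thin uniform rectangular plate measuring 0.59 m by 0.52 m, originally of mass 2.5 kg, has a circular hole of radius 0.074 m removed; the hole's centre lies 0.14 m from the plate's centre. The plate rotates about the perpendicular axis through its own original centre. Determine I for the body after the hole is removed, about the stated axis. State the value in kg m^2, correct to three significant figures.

Unpierced body about its centre: I₀ = (1/12)M(a²+b²) = (1/12)(2.5)[(0.59)² + (0.52)²] = 0.12885 kg m^2.
The removed disk has mass m = M·πr²/(ab) = (2.5)·π(0.074)²/(0.59·0.52) = 0.14018 kg (same uniform areal density).
Its moment of inertia about the rotation axis (parallel-axis theorem): I_hole = (1/2)mr² + md² = (1/2)(0.14018)(0.074)² + (0.14018)(0.14)² = 0.0031314 kg m^2.
Treating the hole as negative mass, I = I₀ − I_hole = 0.12885 − 0.0031314 = 0.12572 kg m^2.

0.126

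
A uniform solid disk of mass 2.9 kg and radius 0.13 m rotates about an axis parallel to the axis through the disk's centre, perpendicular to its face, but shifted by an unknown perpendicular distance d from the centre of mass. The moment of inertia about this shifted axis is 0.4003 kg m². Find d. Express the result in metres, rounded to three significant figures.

0.360

About the centre-of-mass axis, I_cm = (1/2)MR² = (1/2)(2.9)(0.13)² = 0.024505 kg m².
Parallel axis theorem: I = I_cm + Md², so Md² = 0.4003 − 0.024505 = 0.37579 kg m².
d = √(0.37579 / 2.9) = 0.35998 m.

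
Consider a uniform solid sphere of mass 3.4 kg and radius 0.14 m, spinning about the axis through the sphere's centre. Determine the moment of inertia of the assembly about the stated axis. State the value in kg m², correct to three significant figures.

0.0267

I_cm = (2/5)MR² = (2/5)(3.4)(0.14)² = 0.026656 kg m²; axis through the centre, so I = 0.026656 kg m².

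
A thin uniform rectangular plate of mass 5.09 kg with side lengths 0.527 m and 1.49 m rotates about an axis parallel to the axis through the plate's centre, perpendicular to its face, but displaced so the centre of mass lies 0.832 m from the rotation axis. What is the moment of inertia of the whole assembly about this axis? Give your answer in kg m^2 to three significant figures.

I_cm = (1/12)M(a²+b²) = (1/12)(5.09)[(0.527)² + (1.49)²] = 1.0595 kg m^2; centre at d = 0.832 m, so the parallel axis theorem gives I = 1.0595 + (5.09)(0.832)² = 4.5829 kg m^2.

4.58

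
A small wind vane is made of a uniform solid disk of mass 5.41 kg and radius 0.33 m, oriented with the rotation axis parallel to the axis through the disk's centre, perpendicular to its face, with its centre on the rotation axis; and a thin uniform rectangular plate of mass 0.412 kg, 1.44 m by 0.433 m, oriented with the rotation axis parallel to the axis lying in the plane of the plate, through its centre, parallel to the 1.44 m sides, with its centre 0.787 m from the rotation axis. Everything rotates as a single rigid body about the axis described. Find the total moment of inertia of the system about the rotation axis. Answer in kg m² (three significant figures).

0.556

Solid disk: I_cm = (1/2)MR² = (1/2)(5.41)(0.33)² = 0.29457 kg m²; axis through the centre, so I = 0.29457 kg m².
Rectangular plate: I_cm = (1/12)Mb² = (1/12)(0.412)(0.433)² = 0.0064371 kg m²; centre at d = 0.787 m, so I = I_cm + Md² gives I = 0.0064371 + (0.412)(0.787)² = 0.26162 kg m².
Total I = 0.29457 + 0.26162 = 0.55619 kg m².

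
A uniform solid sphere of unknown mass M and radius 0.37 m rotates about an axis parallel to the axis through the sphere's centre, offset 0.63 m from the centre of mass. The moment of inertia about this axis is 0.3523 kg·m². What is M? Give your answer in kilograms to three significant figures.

I = I_cm + Md² = (2/5)MR² + Md² = M·[0.4·(0.37)² + (0.63)²] = M·0.45166.
So M = 0.3523 / 0.45166 = 0.78001 kg.

0.780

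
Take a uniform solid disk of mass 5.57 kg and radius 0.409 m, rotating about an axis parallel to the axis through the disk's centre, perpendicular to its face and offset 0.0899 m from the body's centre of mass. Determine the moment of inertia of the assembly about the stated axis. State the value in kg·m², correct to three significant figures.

0.511

I_cm = (1/2)MR² = (1/2)(5.57)(0.409)² = 0.46588 kg·m²; centre at d = 0.0899 m, so the parallel axis theorem gives I = 0.46588 + (5.57)(0.0899)² = 0.51089 kg·m².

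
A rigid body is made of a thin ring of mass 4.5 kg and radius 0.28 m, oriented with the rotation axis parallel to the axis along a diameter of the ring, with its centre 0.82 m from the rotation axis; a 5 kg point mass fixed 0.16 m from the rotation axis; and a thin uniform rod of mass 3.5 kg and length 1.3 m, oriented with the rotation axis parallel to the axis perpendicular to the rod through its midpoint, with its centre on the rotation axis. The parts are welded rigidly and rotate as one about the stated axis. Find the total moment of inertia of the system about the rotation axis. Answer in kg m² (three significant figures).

Thin ring: I_cm = (1/2)MR² = (1/2)(4.5)(0.28)² = 0.1764 kg m²; centre at d = 0.82 m, so the parallel axis theorem gives I = 0.1764 + (4.5)(0.82)² = 3.2022 kg m².
Point mass: I_cm = 0; centre at d = 0.16 m, so the parallel axis theorem gives I = 0 + (5)(0.16)² = 0.128 kg m².
Thin rod: I_cm = (1/12)ML² = (1/12)(3.5)(1.3)² = 0.49292 kg m²; axis through the centre, so I = 0.49292 kg m².
Total I = 3.2022 + 0.128 + 0.49292 = 3.8231 kg m².

3.82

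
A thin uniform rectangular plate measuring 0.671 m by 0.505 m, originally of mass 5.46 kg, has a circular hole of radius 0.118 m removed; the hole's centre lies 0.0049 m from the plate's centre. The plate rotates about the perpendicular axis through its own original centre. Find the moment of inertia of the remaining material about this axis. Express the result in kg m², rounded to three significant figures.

Unpierced body about its centre: I₀ = (1/12)M(a²+b²) = (1/12)(5.46)[(0.671)² + (0.505)²] = 0.3209 kg m².
The removed disk has mass m = M·πr²/(ab) = (5.46)·π(0.118)²/(0.671·0.505) = 0.70484 kg (same uniform areal density).
Its moment of inertia about the rotation axis (parallel-axis theorem): I_hole = (1/2)mr² + md² = (1/2)(0.70484)(0.118)² + (0.70484)(0.0049)² = 0.004924 kg m².
Treating the hole as negative mass, I = I₀ − I_hole = 0.3209 − 0.004924 = 0.31597 kg m².

0.316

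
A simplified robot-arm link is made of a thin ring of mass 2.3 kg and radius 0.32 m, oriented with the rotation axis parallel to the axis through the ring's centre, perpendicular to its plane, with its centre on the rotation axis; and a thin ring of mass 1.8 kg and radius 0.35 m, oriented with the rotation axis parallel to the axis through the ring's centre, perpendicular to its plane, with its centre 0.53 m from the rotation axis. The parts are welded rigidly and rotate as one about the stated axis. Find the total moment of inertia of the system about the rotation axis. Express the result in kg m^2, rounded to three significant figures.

0.962

Thin ring: I_cm = MR² = (2.3)(0.32)² = 0.23552 kg m^2; axis through the centre, so I = 0.23552 kg m^2.
Thin ring: I_cm = MR² = (1.8)(0.35)² = 0.2205 kg m^2; centre at d = 0.53 m, so I = I_cm + Md² gives I = 0.2205 + (1.8)(0.53)² = 0.72612 kg m^2.
Total I = 0.23552 + 0.72612 = 0.96164 kg m^2.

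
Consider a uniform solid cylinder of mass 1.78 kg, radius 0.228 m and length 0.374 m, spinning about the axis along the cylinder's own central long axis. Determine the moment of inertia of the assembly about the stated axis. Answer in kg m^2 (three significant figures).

0.0463

I_cm = (1/2)MR² = (1/2)(1.78)(0.228)² = 0.046266 kg m^2; axis through the centre, so I = 0.046266 kg m^2.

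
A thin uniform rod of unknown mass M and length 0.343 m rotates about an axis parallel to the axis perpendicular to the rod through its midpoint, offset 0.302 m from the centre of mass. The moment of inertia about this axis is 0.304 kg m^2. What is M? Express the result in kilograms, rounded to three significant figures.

I = I_cm + Md² = (1/12)ML² + Md² = M·[0.0833333·(0.343)² + (0.302)²] = M·0.10101.
So M = 0.304 / 0.10101 = 3.0097 kg.

3.01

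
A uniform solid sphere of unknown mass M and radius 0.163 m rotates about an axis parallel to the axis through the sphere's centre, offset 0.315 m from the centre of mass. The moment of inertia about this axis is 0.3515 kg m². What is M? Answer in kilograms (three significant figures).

I = I_cm + Md² = (2/5)MR² + Md² = M·[0.4·(0.163)² + (0.315)²] = M·0.10985.
So M = 0.3515 / 0.10985 = 3.1997 kg.

3.20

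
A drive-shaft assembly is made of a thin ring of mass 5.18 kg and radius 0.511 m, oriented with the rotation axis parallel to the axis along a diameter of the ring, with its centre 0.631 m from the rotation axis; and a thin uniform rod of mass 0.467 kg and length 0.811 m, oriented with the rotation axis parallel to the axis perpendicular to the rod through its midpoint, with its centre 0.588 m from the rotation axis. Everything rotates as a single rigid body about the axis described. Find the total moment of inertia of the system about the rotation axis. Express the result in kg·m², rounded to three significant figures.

2.93

Thin ring: I_cm = (1/2)MR² = (1/2)(5.18)(0.511)² = 0.6763 kg·m²; centre at d = 0.631 m, so I = I_cm + Md² gives I = 0.6763 + (5.18)(0.631)² = 2.7388 kg·m².
Thin rod: I_cm = (1/12)ML² = (1/12)(0.467)(0.811)² = 0.025596 kg·m²; centre at d = 0.588 m, so I = I_cm + Md² gives I = 0.025596 + (0.467)(0.588)² = 0.18706 kg·m².
Total I = 2.7388 + 0.18706 = 2.9258 kg·m².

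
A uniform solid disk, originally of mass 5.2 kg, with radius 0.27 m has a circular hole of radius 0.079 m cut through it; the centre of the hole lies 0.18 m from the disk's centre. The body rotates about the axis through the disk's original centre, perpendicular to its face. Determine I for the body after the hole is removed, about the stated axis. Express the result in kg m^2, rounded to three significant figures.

Unpierced body about its centre: I₀ = (1/2)MR² = (1/2)(5.2)(0.27)² = 0.18954 kg m^2.
The removed disk has mass m = M·(r/R)² = (5.2)(0.079/0.27)² = 0.44517 kg (same uniform areal density).
Its moment of inertia about the rotation axis (parallel-axis theorem): I_hole = (1/2)mr² + md² = (1/2)(0.44517)(0.079)² + (0.44517)(0.18)² = 0.015813 kg m^2.
Treating the hole as negative mass, I = I₀ − I_hole = 0.18954 − 0.015813 = 0.17373 kg m^2.

0.174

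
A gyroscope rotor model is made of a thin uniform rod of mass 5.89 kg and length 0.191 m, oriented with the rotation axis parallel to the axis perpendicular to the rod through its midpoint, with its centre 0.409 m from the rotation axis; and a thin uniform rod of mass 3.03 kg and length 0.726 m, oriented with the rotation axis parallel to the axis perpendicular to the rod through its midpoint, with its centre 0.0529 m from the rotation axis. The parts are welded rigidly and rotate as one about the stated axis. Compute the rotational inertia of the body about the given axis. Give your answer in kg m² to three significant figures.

Thin rod: I_cm = (1/12)ML² = (1/12)(5.89)(0.191)² = 0.017906 kg m²; centre at d = 0.409 m, so I = I_cm + Md² gives I = 0.017906 + (5.89)(0.409)² = 1.0032 kg m².
Thin rod: I_cm = (1/12)ML² = (1/12)(3.03)(0.726)² = 0.13309 kg m²; centre at d = 0.0529 m, so I = I_cm + Md² gives I = 0.13309 + (3.03)(0.0529)² = 0.14157 kg m².
Total I = 1.0032 + 0.14157 = 1.1448 kg m².

1.14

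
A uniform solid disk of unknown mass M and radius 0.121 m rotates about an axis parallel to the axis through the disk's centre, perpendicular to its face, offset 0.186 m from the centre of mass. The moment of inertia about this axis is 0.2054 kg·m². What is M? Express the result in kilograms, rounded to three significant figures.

4.90

I = I_cm + Md² = (1/2)MR² + Md² = M·[0.5·(0.121)² + (0.186)²] = M·0.041917.
So M = 0.2054 / 0.041917 = 4.9002 kg.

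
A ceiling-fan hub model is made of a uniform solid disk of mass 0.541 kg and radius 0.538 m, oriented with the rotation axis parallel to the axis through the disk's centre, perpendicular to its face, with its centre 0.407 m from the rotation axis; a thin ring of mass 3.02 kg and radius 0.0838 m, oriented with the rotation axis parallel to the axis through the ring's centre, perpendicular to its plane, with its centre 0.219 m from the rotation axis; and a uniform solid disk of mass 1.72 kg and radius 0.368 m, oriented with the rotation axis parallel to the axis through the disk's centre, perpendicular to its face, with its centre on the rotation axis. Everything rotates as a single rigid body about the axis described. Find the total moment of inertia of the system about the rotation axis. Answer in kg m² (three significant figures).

Solid disk: I_cm = (1/2)MR² = (1/2)(0.541)(0.538)² = 0.078295 kg m²; centre at d = 0.407 m, so I = I_cm + Md² gives I = 0.078295 + (0.541)(0.407)² = 0.16791 kg m².
Thin ring: I_cm = MR² = (3.02)(0.0838)² = 0.021208 kg m²; centre at d = 0.219 m, so I = I_cm + Md² gives I = 0.021208 + (3.02)(0.219)² = 0.16605 kg m².
Solid disk: I_cm = (1/2)MR² = (1/2)(1.72)(0.368)² = 0.11646 kg m²; axis through the centre, so I = 0.11646 kg m².
Total I = 0.16791 + 0.16605 + 0.11646 = 0.45043 kg m².

0.450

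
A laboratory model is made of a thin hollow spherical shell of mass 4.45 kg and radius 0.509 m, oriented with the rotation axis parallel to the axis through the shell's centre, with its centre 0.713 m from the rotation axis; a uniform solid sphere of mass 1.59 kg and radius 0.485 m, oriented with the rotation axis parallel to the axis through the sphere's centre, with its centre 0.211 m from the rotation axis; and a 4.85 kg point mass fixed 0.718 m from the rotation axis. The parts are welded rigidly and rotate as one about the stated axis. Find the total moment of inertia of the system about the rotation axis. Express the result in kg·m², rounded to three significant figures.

Spherical shell: I_cm = (2/3)MR² = (2/3)(4.45)(0.509)² = 0.76861 kg·m²; centre at d = 0.713 m, so the parallel axis theorem gives I = 0.76861 + (4.45)(0.713)² = 3.0308 kg·m².
Solid sphere: I_cm = (2/5)MR² = (2/5)(1.59)(0.485)² = 0.1496 kg·m²; centre at d = 0.211 m, so the parallel axis theorem gives I = 0.1496 + (1.59)(0.211)² = 0.22039 kg·m².
Point mass: I_cm = 0; centre at d = 0.718 m, so the parallel axis theorem gives I = 0 + (4.85)(0.718)² = 2.5003 kg·m².
Total I = 3.0308 + 0.22039 + 2.5003 = 5.7515 kg·m².

5.75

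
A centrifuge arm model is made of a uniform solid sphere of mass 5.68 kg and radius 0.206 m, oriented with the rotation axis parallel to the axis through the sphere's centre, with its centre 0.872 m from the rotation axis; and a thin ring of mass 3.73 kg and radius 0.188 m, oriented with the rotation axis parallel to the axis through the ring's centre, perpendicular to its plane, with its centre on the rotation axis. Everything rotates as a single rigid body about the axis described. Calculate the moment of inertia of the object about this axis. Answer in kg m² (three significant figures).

Solid sphere: I_cm = (2/5)MR² = (2/5)(5.68)(0.206)² = 0.096415 kg m²; centre at d = 0.872 m, so I = I_cm + Md² gives I = 0.096415 + (5.68)(0.872)² = 4.4154 kg m².
Thin ring: I_cm = MR² = (3.73)(0.188)² = 0.13183 kg m²; axis through the centre, so I = 0.13183 kg m².
Total I = 4.4154 + 0.13183 = 4.5472 kg m².

4.55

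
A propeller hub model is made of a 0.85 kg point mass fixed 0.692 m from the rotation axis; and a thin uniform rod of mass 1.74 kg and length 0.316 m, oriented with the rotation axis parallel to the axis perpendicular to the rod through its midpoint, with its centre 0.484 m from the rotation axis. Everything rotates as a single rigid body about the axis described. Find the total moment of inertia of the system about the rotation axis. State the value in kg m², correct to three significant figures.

0.829

Point mass: I_cm = 0; centre at d = 0.692 m, so I = I_cm + Md² gives I = 0 + (0.85)(0.692)² = 0.40703 kg m².
Thin rod: I_cm = (1/12)ML² = (1/12)(1.74)(0.316)² = 0.014479 kg m²; centre at d = 0.484 m, so I = I_cm + Md² gives I = 0.014479 + (1.74)(0.484)² = 0.42208 kg m².
Total I = 0.40703 + 0.42208 = 0.82912 kg m².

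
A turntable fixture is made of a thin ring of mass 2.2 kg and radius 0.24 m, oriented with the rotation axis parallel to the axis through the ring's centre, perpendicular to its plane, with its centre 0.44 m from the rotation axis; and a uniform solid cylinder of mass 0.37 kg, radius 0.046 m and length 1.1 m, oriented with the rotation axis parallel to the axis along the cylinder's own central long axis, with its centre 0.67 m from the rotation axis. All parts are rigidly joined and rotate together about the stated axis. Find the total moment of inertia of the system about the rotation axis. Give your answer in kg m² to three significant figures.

0.719

Thin ring: I_cm = MR² = (2.2)(0.24)² = 0.12672 kg m²; centre at d = 0.44 m, so I = I_cm + Md² gives I = 0.12672 + (2.2)(0.44)² = 0.55264 kg m².
Solid cylinder: I_cm = (1/2)MR² = (1/2)(0.37)(0.046)² = 0.00039146 kg m²; centre at d = 0.67 m, so I = I_cm + Md² gives I = 0.00039146 + (0.37)(0.67)² = 0.16648 kg m².
Total I = 0.55264 + 0.16648 = 0.71912 kg m².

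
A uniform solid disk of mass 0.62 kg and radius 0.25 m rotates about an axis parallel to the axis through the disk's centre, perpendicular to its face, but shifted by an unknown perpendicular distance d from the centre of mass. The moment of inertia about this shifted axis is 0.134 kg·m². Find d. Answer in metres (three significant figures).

About the centre-of-mass axis, I_cm = (1/2)MR² = (1/2)(0.62)(0.25)² = 0.019375 kg·m².
Parallel axis theorem: I = I_cm + Md², so Md² = 0.134 − 0.019375 = 0.11463 kg·m².
d = √(0.11463 / 0.62) = 0.42998 m.

0.430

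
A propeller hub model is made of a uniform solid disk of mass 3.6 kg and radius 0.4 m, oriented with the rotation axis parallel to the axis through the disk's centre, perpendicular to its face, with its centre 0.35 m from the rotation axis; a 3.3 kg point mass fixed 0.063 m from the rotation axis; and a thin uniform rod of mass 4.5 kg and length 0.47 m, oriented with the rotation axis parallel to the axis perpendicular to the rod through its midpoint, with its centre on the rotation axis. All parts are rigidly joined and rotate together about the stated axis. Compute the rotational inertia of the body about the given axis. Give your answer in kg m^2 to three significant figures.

Solid disk: I_cm = (1/2)MR² = (1/2)(3.6)(0.4)² = 0.288 kg m^2; centre at d = 0.35 m, so the parallel axis theorem gives I = 0.288 + (3.6)(0.35)² = 0.729 kg m^2.
Point mass: I_cm = 0; centre at d = 0.063 m, so the parallel axis theorem gives I = 0 + (3.3)(0.063)² = 0.013098 kg m^2.
Thin rod: I_cm = (1/12)ML² = (1/12)(4.5)(0.47)² = 0.082837 kg m^2; axis through the centre, so I = 0.082837 kg m^2.
Total I = 0.729 + 0.013098 + 0.082837 = 0.82494 kg m^2.

0.825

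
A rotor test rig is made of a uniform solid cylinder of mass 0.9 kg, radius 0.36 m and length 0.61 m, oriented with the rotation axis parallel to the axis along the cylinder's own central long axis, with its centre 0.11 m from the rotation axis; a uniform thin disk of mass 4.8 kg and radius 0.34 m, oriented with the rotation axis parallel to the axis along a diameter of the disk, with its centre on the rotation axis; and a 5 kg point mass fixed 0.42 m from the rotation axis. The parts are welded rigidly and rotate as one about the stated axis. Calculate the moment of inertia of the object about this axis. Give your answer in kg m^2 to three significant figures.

Solid cylinder: I_cm = (1/2)MR² = (1/2)(0.9)(0.36)² = 0.05832 kg m^2; centre at d = 0.11 m, so the parallel axis theorem gives I = 0.05832 + (0.9)(0.11)² = 0.06921 kg m^2.
Thin disk: I_cm = (1/4)MR² = (1/4)(4.8)(0.34)² = 0.13872 kg m^2; axis through the centre, so I = 0.13872 kg m^2.
Point mass: I_cm = 0; centre at d = 0.42 m, so the parallel axis theorem gives I = 0 + (5)(0.42)² = 0.882 kg m^2.
Total I = 0.06921 + 0.13872 + 0.882 = 1.0899 kg m^2.

1.09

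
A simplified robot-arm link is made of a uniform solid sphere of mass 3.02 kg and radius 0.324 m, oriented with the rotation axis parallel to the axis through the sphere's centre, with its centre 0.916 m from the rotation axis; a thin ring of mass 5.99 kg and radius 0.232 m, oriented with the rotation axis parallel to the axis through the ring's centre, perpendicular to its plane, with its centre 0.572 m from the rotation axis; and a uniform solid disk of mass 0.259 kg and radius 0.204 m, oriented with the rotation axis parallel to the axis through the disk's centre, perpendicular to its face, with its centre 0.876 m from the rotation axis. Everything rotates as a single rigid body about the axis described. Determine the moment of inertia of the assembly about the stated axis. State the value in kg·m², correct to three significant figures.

Solid sphere: I_cm = (2/5)MR² = (2/5)(3.02)(0.324)² = 0.12681 kg·m²; centre at d = 0.916 m, so I = I_cm + Md² gives I = 0.12681 + (3.02)(0.916)² = 2.6608 kg·m².
Thin ring: I_cm = MR² = (5.99)(0.232)² = 0.32241 kg·m²; centre at d = 0.572 m, so I = I_cm + Md² gives I = 0.32241 + (5.99)(0.572)² = 2.2822 kg·m².
Solid disk: I_cm = (1/2)MR² = (1/2)(0.259)(0.204)² = 0.0053893 kg·m²; centre at d = 0.876 m, so I = I_cm + Md² gives I = 0.0053893 + (0.259)(0.876)² = 0.20414 kg·m².
Total I = 2.6608 + 2.2822 + 0.20414 = 5.1471 kg·m².

5.15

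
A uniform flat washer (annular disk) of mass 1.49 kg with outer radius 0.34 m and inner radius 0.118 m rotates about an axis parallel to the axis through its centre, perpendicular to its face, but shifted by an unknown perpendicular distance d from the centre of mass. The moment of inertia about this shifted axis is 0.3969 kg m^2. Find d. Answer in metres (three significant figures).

0.449

About the centre-of-mass axis, I_cm = (1/2)M(R²+r²) = (1/2)(1.49)[(0.34)² + (0.118)²] = 0.096495 kg m^2.
Parallel axis theorem: I = I_cm + Md², so Md² = 0.3969 − 0.096495 = 0.3004 kg m^2.
d = √(0.3004 / 1.49) = 0.44901 m.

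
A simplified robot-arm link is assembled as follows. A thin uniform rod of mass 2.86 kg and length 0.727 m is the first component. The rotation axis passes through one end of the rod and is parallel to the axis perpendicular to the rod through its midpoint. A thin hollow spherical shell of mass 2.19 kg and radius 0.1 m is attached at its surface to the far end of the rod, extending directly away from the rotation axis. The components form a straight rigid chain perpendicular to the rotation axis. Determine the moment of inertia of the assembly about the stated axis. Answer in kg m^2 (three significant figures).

Thin rod: I_cm = (1/12)ML² = (1/12)(2.86)(0.727)² = 0.12597 kg m^2; centre at d = 0.3635 m, so I = I_cm + Md² gives I = 0.12597 + (2.86)(0.3635)² = 0.50386 kg m^2.
Spherical shell: I_cm = (2/3)MR² = (2/3)(2.19)(0.1)² = 0.0146 kg m^2; centre at d = 0.3635 + 0.3635 + 0.1 = 0.827 m, so I = I_cm + Md² gives I = 0.0146 + (2.19)(0.827)² = 1.5124 kg m^2.
Total I = 0.50386 + 1.5124 = 2.0163 kg m^2.

2.02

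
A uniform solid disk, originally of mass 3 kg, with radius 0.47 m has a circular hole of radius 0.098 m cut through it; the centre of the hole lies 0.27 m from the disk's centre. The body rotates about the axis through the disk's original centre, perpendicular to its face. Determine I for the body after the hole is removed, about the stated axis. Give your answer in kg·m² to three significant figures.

0.321

Unpierced body about its centre: I₀ = (1/2)MR² = (1/2)(3)(0.47)² = 0.33135 kg·m².
The removed disk has mass m = M·(r/R)² = (3)(0.098/0.47)² = 0.13043 kg (same uniform areal density).
Its moment of inertia about the rotation axis (parallel-axis theorem): I_hole = (1/2)mr² + md² = (1/2)(0.13043)(0.098)² + (0.13043)(0.27)² = 0.010135 kg·m².
Treating the hole as negative mass, I = I₀ − I_hole = 0.33135 − 0.010135 = 0.32122 kg·m².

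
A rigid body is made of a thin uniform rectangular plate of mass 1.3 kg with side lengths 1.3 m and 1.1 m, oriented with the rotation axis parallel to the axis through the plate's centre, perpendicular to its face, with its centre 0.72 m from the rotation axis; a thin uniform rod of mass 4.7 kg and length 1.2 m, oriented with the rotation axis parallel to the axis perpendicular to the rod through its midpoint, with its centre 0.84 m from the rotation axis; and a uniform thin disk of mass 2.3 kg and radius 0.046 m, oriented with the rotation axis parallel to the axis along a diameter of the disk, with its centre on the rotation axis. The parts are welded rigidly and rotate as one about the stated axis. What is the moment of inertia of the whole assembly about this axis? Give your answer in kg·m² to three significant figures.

4.87

Rectangular plate: I_cm = (1/12)M(a²+b²) = (1/12)(1.3)[(1.3)² + (1.1)²] = 0.31417 kg·m²; centre at d = 0.72 m, so the parallel axis theorem gives I = 0.31417 + (1.3)(0.72)² = 0.98809 kg·m².
Thin rod: I_cm = (1/12)ML² = (1/12)(4.7)(1.2)² = 0.564 kg·m²; centre at d = 0.84 m, so the parallel axis theorem gives I = 0.564 + (4.7)(0.84)² = 3.8803 kg·m².
Thin disk: I_cm = (1/4)MR² = (1/4)(2.3)(0.046)² = 0.0012167 kg·m²; axis through the centre, so I = 0.0012167 kg·m².
Total I = 0.98809 + 3.8803 + 0.0012167 = 4.8696 kg·m².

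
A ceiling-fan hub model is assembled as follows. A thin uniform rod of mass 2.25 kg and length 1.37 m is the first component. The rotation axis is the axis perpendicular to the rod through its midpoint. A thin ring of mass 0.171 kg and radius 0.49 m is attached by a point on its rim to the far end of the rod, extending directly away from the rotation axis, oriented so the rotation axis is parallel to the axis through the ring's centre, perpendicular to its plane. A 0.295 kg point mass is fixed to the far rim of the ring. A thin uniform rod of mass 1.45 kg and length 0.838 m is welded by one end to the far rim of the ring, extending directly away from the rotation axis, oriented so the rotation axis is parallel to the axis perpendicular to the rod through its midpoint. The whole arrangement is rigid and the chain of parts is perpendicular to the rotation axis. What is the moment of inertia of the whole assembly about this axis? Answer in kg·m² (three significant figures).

7.83

Thin rod: I_cm = (1/12)ML² = (1/12)(2.25)(1.37)² = 0.35192 kg·m²; axis through the centre, so I = 0.35192 kg·m².
Thin ring: I_cm = MR² = (0.171)(0.49)² = 0.041057 kg·m²; centre at d = 0.685 + 0.49 = 1.175 m, so I = I_cm + Md² gives I = 0.041057 + (0.171)(1.175)² = 0.27714 kg·m².
Point mass: I_cm = 0; centre at d = 0.685 + 0.49 + 0.49 = 1.665 m, so I = I_cm + Md² gives I = 0 + (0.295)(1.665)² = 0.81781 kg·m².
Thin rod: I_cm = (1/12)ML² = (1/12)(1.45)(0.838)² = 0.084854 kg·m²; centre at d = 0.685 + 0.49 + 0.49 + 0.419 = 2.084 m, so I = I_cm + Md² gives I = 0.084854 + (1.45)(2.084)² = 6.3823 kg·m².
Total I = 0.35192 + 0.27714 + 0.81781 + 6.3823 = 7.8292 kg·m².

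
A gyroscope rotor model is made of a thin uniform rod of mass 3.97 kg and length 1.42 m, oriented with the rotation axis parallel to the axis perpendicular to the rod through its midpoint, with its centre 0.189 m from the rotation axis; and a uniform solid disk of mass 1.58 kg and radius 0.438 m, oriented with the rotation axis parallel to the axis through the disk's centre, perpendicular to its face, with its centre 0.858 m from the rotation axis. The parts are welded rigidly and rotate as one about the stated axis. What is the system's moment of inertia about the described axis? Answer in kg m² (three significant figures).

Thin rod: I_cm = (1/12)ML² = (1/12)(3.97)(1.42)² = 0.66709 kg m²; centre at d = 0.189 m, so I = I_cm + Md² gives I = 0.66709 + (3.97)(0.189)² = 0.8089 kg m².
Solid disk: I_cm = (1/2)MR² = (1/2)(1.58)(0.438)² = 0.15156 kg m²; centre at d = 0.858 m, so I = I_cm + Md² gives I = 0.15156 + (1.58)(0.858)² = 1.3147 kg m².
Total I = 0.8089 + 1.3147 = 2.1236 kg m².

2.12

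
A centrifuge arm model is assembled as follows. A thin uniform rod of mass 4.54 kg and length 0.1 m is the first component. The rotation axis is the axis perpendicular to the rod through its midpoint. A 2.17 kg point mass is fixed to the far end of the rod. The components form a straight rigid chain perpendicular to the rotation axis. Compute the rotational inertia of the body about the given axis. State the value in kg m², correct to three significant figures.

Thin rod: I_cm = (1/12)ML² = (1/12)(4.54)(0.1)² = 0.0037833 kg m²; axis through the centre, so I = 0.0037833 kg m².
Point mass: I_cm = 0; centre at d = 0.05 m, so I = I_cm + Md² gives I = 0 + (2.17)(0.05)² = 0.005425 kg m².
Total I = 0.0037833 + 0.005425 = 0.0092083 kg m².

0.00921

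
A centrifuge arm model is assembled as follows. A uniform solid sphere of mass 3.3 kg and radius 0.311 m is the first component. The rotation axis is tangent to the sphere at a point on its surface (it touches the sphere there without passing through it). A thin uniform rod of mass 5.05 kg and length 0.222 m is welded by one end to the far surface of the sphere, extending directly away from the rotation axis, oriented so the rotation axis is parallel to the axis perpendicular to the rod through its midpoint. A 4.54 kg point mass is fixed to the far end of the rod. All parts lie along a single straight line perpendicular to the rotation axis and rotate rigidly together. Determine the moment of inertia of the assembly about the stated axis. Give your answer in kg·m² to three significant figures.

6.41

Solid sphere: I_cm = (2/5)MR² = (2/5)(3.3)(0.311)² = 0.12767 kg·m²; centre at d = 0.311 m, so the parallel axis theorem gives I = 0.12767 + (3.3)(0.311)² = 0.44685 kg·m².
Thin rod: I_cm = (1/12)ML² = (1/12)(5.05)(0.222)² = 0.02074 kg·m²; centre at d = 0.311 + 0.311 + 0.111 = 0.733 m, so the parallel axis theorem gives I = 0.02074 + (5.05)(0.733)² = 2.734 kg·m².
Point mass: I_cm = 0; centre at d = 0.311 + 0.311 + 0.111 + 0.111 = 0.844 m, so the parallel axis theorem gives I = 0 + (4.54)(0.844)² = 3.234 kg·m².
Total I = 0.44685 + 2.734 + 3.234 = 6.4149 kg·m².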